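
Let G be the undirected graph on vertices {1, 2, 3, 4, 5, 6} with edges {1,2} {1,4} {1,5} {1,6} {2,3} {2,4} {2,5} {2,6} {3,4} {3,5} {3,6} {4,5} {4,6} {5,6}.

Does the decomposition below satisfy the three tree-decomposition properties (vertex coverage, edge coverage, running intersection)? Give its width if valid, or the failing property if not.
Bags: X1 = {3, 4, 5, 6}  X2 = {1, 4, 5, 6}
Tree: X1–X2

No — vertex 2 appears in no bag.

A tree decomposition must satisfy three properties: every vertex lies in some bag; for every edge, both endpoints lie together in some bag; and for every vertex, the bags containing it form a connected subtree. Here vertex 2 appears in no bag, so the decomposition is invalid.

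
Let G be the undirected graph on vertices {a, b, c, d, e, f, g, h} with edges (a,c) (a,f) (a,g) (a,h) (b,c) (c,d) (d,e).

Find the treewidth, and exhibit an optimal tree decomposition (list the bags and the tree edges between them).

Treewidth 1.
Bags: B1 = {a, c}  B2 = {b, c}  B3 = {c, d}  B4 = {a, g}  B5 = {a, h}  B6 = {a, f}  B7 = {d, e}
Tree: B1–B2, B2–B3, B1–B4, B1–B5, B1–B6, B3–B7

The largest bag has 2 vertices, giving width 1; this decomposition certifies tw(G) ≤ 1. G has an edge, so its treewidth is at least 1. Combining the bounds, tw(G) = 1.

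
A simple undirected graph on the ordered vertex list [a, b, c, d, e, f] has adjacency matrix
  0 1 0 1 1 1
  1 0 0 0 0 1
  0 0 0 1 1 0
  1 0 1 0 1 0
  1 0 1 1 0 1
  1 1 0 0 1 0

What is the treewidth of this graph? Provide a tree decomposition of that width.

Treewidth 2.
Bags: B1 = {a, e, f}  B2 = {a, d, e}  B3 = {a, b, f}  B4 = {c, d, e}
Tree: B1–B2, B1–B3, B2–B4

The largest bag has 3 vertices, giving width 2; this decomposition certifies tw(G) ≤ 2. On the other hand G contains the 3-clique {c, d, e}. A clique must lie in a single bag of any decomposition, so no decomposition can have width below 2. The upper and lower bounds meet at 2, so that is the treewidth.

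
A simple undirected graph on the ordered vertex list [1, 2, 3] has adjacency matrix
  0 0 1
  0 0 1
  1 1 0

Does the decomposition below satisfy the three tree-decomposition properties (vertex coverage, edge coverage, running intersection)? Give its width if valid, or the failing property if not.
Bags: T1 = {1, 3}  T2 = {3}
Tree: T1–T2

A tree decomposition must satisfy three properties: every vertex lies in some bag; for every edge, both endpoints lie together in some bag; and for every vertex, the bags containing it form a connected subtree. Here vertex 2 appears in no bag, so the decomposition is invalid.

No — vertex 2 appears in no bag.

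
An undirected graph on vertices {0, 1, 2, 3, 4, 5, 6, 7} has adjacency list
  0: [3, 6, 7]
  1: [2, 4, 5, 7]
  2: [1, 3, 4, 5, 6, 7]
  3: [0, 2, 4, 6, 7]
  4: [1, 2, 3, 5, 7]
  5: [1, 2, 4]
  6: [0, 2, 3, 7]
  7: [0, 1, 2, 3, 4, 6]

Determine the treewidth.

A width-3 tree decomposition is:
Bags: B1 = {2, 3, 4, 7}  B2 = {1, 2, 4, 7}  B3 = {1, 2, 4, 5}  B4 = {2, 3, 6, 7}  B5 = {0, 3, 6, 7}
Tree: B1–B2, B2–B3, B1–B4, B4–B5
The largest bag has 4 vertices, giving width 3; this decomposition certifies tw(G) ≤ 3. On the other hand G contains the 4-clique {0, 3, 6, 7}. A clique must lie in a single bag of any decomposition, so no decomposition can have width below 3. Therefore the treewidth is 3.

3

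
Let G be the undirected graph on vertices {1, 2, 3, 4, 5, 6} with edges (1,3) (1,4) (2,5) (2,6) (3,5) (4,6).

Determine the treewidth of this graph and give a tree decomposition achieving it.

Each bag holds 3 vertices, so the decomposition has width 2, which upper-bounds the treewidth. The edges 3–5–2–6–4–1–3 form a cycle, so G is not a tree and its treewidth is at least 2. Hence tw(G) = 2 exactly.

Treewidth 2.
One such decomposition:
Bags: B1 = {2, 3, 5}  B2 = {2, 3, 6}  B3 = {3, 4, 6}  B4 = {1, 3, 4}
Tree: B1–B2, B2–B3, B3–B4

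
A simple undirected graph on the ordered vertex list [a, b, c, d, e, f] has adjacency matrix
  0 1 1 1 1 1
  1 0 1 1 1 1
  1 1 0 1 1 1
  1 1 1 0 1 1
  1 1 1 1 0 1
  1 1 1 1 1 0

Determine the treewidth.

5

A width-5 tree decomposition is:
Bags: B1 = {a, b, c, d, e, f}
Tree: (single bag)
A single bag containing all 6 vertices is trivially a valid decomposition of width 5. For the lower bound, the 6 vertices {a, b, c, d, e, f} are pairwise adjacent, and any tree decomposition puts a clique entirely inside one bag — forcing width ≥ 5. The upper and lower bounds meet at 5, so that is the treewidth.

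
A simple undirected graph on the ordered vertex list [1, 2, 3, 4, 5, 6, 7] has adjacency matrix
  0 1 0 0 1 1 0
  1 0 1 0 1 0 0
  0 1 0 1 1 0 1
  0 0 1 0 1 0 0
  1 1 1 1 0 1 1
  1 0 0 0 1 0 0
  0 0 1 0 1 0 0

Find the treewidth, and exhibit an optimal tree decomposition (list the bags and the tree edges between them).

The largest bag has 3 vertices, giving width 2; this decomposition certifies tw(G) ≤ 2. For the lower bound, the 3 vertices {1, 2, 5} are pairwise adjacent, and any tree decomposition puts a clique entirely inside one bag — forcing width ≥ 2. Hence tw(G) = 2 exactly.

Treewidth 2.
One such decomposition:
Bags: B1 = {3, 5, 7}  B2 = {2, 3, 5}  B3 = {1, 2, 5}  B4 = {1, 5, 6}  B5 = {3, 4, 5}
Tree: B1–B2, B2–B3, B3–B4, B1–B5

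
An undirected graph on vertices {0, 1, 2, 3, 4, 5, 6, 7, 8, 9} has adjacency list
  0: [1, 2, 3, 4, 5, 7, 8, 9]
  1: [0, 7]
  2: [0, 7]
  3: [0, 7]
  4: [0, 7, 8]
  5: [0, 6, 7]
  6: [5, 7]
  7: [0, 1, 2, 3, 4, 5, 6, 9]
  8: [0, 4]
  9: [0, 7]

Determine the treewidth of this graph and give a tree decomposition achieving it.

Each bag holds 3 vertices, so the decomposition has width 2, which upper-bounds the treewidth. On the other hand G contains the 3-clique {0, 4, 8}. A clique must lie in a single bag of any decomposition, so no decomposition can have width below 2. Therefore the treewidth is 2.

Treewidth 2.
One optimal decomposition is:
Bags: B1 = {0, 2, 7}  B2 = {0, 7, 9}  B3 = {0, 5, 7}  B4 = {0, 3, 7}  B5 = {0, 1, 7}  B6 = {0, 4, 7}  B7 = {0, 4, 8}  B8 = {5, 6, 7}
Tree: B1–B2, B1–B3, B3–B4, B4–B5, B3–B6, B6–B7, B3–B8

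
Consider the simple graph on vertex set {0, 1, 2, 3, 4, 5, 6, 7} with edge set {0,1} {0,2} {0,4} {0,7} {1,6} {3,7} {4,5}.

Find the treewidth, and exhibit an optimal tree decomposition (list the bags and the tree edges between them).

Treewidth 1.
One optimal decomposition is:
Bags: B1 = {0, 1}  B2 = {0, 2}  B3 = {0, 4}  B4 = {4, 5}  B5 = {0, 7}  B6 = {3, 7}  B7 = {1, 6}
Tree: B1–B2, B2–B3, B3–B4, B1–B5, B5–B6, B1–B7

Each bag holds 2 vertices, so the decomposition has width 1, which upper-bounds the treewidth. Any graph with an edge has treewidth ≥ 1, and G has the edge 1–0. The upper and lower bounds meet at 1, so that is the treewidth.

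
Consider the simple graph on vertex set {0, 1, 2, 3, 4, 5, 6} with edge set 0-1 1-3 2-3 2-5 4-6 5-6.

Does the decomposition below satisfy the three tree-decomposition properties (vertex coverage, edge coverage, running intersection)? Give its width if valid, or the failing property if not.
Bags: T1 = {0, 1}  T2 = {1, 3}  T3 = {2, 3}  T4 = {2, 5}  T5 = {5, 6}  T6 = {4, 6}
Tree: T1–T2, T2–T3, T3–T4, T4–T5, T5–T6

Vertex coverage: the bags together contain {0, 1, 2, 3, 4, 5, 6}, the full vertex set. Edge coverage: each edge of G has both endpoints in at least one bag. Running intersection: for every vertex, the bags containing it form a connected subtree. All three properties hold, so this is a valid tree decomposition of width max|bag| − 1 = 1, and hence tw(G) ≤ 1.

Yes; width 1.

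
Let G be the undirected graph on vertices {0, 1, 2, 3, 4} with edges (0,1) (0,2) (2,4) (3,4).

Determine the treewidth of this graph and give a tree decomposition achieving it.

Treewidth 1.
Bags: B1 = {3, 4}  B2 = {2, 4}  B3 = {0, 2}  B4 = {0, 1}
Tree: B1–B2, B2–B3, B3–B4

The largest bag has 2 vertices, giving width 1; this decomposition certifies tw(G) ≤ 1. G has an edge, so its treewidth is at least 1. The upper and lower bounds meet at 1, so that is the treewidth.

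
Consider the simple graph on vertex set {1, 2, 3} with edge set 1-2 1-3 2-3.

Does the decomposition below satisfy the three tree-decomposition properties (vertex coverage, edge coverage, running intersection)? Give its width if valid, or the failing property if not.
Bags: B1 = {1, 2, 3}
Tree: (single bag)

Every vertex of G appears in some bag (union = {1, 2, 3}); every edge is covered by a bag; and for each vertex v the set of bags containing v is connected in the bag tree. The decomposition is therefore valid. The largest bag has 3 vertices, so the width is 2.

Yes; width 2.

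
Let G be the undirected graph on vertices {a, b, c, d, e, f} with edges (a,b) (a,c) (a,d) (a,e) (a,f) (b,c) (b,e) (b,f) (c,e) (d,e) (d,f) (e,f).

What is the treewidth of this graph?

3

A width-3 tree decomposition is:
Bags: B1 = {a, d, e, f}  B2 = {a, b, e, f}  B3 = {a, b, c, e}
Tree: B1–B2, B2–B3
Each bag holds 4 vertices, so the decomposition has width 3, which upper-bounds the treewidth. On the other hand G contains the 4-clique {a, b, c, e}. A clique must lie in a single bag of any decomposition, so no decomposition can have width below 3. Therefore the treewidth is 3.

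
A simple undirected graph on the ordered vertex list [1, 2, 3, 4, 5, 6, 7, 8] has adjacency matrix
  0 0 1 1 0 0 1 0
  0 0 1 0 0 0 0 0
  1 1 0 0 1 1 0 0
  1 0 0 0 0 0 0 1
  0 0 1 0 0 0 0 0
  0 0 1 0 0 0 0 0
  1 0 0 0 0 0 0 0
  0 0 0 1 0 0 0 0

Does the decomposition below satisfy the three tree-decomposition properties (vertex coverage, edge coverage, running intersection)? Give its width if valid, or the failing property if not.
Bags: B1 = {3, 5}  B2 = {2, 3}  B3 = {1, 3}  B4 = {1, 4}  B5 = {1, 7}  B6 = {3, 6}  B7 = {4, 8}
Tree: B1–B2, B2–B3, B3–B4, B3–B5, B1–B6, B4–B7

Checking the three conditions: (i) the bags cover all of {1, 2, 3, 4, 5, 6, 7, 8}; (ii) for each edge, some bag contains both endpoints; (iii) the bags containing any fixed vertex form a subtree. All hold, so the decomposition is valid with width 2 − 1 = 1.

Yes; width 1.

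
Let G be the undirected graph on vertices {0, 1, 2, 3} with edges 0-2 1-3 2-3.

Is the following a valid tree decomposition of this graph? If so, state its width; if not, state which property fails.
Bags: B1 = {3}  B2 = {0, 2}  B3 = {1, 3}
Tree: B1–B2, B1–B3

No — edge (2,3) lies in no bag.

A tree decomposition must satisfy three properties: every vertex lies in some bag; for every edge, both endpoints lie together in some bag; and for every vertex, the bags containing it form a connected subtree. Here edge (2,3) lies in no bag, so the decomposition is invalid.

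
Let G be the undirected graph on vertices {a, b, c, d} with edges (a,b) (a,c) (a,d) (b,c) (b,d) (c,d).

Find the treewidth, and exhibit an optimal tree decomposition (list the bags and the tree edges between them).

Treewidth 3.
Bags: B1 = {a, b, c, d}
Tree: (single bag)

With just one bag of size 4, the width is 4 − 1 = 3, so tw(G) ≤ 3. Conversely, {a, b, c, d} is a clique of size 4, and the vertices of any clique must share a bag in every tree decomposition; so some bag has ≥ 4 vertices and tw(G) ≥ 3. The upper and lower bounds meet at 3, so that is the treewidth.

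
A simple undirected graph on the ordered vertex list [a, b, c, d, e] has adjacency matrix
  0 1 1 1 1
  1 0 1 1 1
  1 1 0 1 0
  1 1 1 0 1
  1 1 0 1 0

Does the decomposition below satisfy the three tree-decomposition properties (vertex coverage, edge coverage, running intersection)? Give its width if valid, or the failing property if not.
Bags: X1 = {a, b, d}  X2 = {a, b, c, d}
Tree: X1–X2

No — vertex e appears in no bag.

A tree decomposition must satisfy three properties: every vertex lies in some bag; for every edge, both endpoints lie together in some bag; and for every vertex, the bags containing it form a connected subtree. Here vertex e appears in no bag, so the decomposition is invalid.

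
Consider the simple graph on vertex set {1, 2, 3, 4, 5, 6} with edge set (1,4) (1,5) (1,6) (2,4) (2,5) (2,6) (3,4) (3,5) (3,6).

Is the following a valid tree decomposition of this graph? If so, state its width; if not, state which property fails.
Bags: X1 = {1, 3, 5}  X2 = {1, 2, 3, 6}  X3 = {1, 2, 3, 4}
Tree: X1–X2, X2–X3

No — edge (2,5) lies in no bag.

A tree decomposition must satisfy three properties: every vertex lies in some bag; for every edge, both endpoints lie together in some bag; and for every vertex, the bags containing it form a connected subtree. Here edge (2,5) lies in no bag, so the decomposition is invalid.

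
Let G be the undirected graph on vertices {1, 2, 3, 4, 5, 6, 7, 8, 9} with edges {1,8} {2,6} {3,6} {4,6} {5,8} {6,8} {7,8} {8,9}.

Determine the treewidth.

1

A width-1 tree decomposition is:
Bags: B1 = {7, 8}  B2 = {6, 8}  B3 = {5, 8}  B4 = {2, 6}  B5 = {1, 8}  B6 = {4, 6}  B7 = {8, 9}  B8 = {3, 6}
Tree: B1–B2, B1–B3, B2–B4, B2–B5, B4–B6, B1–B7, B4–B8
Each bag holds 2 vertices, so the decomposition has width 1, which upper-bounds the treewidth. Since G has at least one edge (e.g. 8–7), it is not an edgeless graph, so tw(G) ≥ 1. Combining the bounds, tw(G) = 1.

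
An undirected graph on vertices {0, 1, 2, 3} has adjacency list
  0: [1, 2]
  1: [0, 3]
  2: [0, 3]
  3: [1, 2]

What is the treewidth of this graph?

2

A width-2 tree decomposition is:
Bags: B1 = {1, 2, 3}  B2 = {0, 1, 2}
Tree: B1–B2
Every bag has size at most 3, so the width is 3 − 1 = 2 and tw(G) ≤ 2. The edges 2–3–1–0–2 form a cycle, so G is not a tree and its treewidth is at least 2. Combining the bounds, tw(G) = 2.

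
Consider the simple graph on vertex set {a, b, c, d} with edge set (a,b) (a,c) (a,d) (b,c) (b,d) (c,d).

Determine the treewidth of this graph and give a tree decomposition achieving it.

Treewidth 3.
One optimal decomposition is:
Bags: B1 = {a, b, c, d}
Tree: (single bag)

With just one bag of size 4, the width is 4 − 1 = 3, so tw(G) ≤ 3. For the lower bound, the 4 vertices {a, b, c, d} are pairwise adjacent, and any tree decomposition puts a clique entirely inside one bag — forcing width ≥ 3. Hence tw(G) = 3 exactly.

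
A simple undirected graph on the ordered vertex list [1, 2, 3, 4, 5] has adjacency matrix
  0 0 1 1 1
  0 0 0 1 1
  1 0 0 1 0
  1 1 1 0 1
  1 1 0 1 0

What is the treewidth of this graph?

2

A width-2 tree decomposition is:
Bags: B1 = {1, 4, 5}  B2 = {1, 3, 4}  B3 = {2, 4, 5}
Tree: B1–B2, B1–B3
Every bag has size at most 3, so the width is 3 − 1 = 2 and tw(G) ≤ 2. On the other hand G contains the 3-clique {1, 3, 4}. A clique must lie in a single bag of any decomposition, so no decomposition can have width below 2. Therefore the treewidth is 2.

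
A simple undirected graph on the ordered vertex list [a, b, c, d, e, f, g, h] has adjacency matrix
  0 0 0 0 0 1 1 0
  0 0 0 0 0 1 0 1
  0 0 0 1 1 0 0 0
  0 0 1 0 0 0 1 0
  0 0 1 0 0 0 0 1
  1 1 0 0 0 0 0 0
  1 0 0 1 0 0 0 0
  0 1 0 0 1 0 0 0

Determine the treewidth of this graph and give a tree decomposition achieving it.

Treewidth 2.
One such decomposition:
Bags: B1 = {a, f, g}  B2 = {d, f, g}  B3 = {c, d, f}  B4 = {c, e, f}  B5 = {e, f, h}  B6 = {b, f, h}
Tree: B1–B2, B2–B3, B3–B4, B4–B5, B5–B6

Every bag has size at most 3, so the width is 3 − 1 = 2 and tw(G) ≤ 2. Since f–a–g–d–c–e–h–b–f is a cycle in G, G is not acyclic. Forests are exactly the graphs of treewidth ≤ 1, so tw(G) ≥ 2. The upper and lower bounds meet at 2, so that is the treewidth.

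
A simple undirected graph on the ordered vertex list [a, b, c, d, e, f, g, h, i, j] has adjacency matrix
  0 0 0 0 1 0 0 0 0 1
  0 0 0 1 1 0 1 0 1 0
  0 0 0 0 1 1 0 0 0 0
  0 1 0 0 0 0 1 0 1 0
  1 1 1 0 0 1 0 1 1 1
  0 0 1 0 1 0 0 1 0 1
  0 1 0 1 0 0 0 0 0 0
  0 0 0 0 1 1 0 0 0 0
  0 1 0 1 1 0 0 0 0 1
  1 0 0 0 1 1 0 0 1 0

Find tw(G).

A width-2 tree decomposition is:
Bags: B1 = {c, e, f}  B2 = {e, f, j}  B3 = {e, f, h}  B4 = {a, e, j}  B5 = {e, i, j}  B6 = {b, e, i}  B7 = {b, d, i}  B8 = {b, d, g}
Tree: B1–B2, B2–B3, B2–B4, B4–B5, B5–B6, B6–B7, B7–B8
The largest bag has 3 vertices, giving width 2; this decomposition certifies tw(G) ≤ 2. For the lower bound, the 3 vertices {b, d, g} are pairwise adjacent, and any tree decomposition puts a clique entirely inside one bag — forcing width ≥ 2. Therefore the treewidth is 2.

2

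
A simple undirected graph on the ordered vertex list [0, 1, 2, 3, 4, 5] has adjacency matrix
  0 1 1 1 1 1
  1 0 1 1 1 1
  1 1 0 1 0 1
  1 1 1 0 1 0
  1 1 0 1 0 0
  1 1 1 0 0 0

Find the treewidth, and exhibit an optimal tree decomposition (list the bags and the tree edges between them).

The largest bag has 4 vertices, giving width 3; this decomposition certifies tw(G) ≤ 3. Conversely, {0, 1, 2, 3} is a clique of size 4, and the vertices of any clique must share a bag in every tree decomposition; so some bag has ≥ 4 vertices and tw(G) ≥ 3. Hence tw(G) = 3 exactly.

Treewidth 3.
One optimal decomposition is:
Bags: B1 = {0, 1, 2, 3}  B2 = {0, 1, 2, 5}  B3 = {0, 1, 3, 4}
Tree: B1–B2, B1–B3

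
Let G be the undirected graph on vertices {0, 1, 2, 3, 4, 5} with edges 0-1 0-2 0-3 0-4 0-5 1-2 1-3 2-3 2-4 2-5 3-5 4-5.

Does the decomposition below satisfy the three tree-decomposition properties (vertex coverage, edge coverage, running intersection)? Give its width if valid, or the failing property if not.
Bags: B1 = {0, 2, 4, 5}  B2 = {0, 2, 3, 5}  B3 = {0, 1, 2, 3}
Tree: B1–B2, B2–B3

Yes; width 3.

Every vertex of G appears in some bag (union = {0, 1, 2, 3, 4, 5}); every edge is covered by a bag; and for each vertex v the set of bags containing v is connected in the bag tree. The decomposition is therefore valid. The largest bag has 4 vertices, so the width is 3.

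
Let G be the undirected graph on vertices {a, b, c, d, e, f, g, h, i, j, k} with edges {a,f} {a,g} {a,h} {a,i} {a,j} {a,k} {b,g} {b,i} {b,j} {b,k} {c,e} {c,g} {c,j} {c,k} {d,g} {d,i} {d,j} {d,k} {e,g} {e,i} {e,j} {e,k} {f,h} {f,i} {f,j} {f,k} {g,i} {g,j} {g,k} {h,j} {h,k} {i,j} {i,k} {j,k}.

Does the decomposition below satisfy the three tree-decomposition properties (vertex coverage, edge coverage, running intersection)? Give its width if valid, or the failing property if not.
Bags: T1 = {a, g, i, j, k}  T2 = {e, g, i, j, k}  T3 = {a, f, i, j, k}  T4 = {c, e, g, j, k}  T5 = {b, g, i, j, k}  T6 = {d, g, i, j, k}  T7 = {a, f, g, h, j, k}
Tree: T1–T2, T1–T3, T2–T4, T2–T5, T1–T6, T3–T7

No — bags containing vertex g are not connected in the tree.

A tree decomposition must satisfy three properties: every vertex lies in some bag; for every edge, both endpoints lie together in some bag; and for every vertex, the bags containing it form a connected subtree. Here bags containing vertex g are not connected in the tree, so the decomposition is invalid.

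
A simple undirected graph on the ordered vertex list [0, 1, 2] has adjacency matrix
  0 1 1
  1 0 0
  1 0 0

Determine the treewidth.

1

A width-1 tree decomposition is:
Bags: B1 = {0, 2}  B2 = {0, 1}
Tree: B1–B2
The largest bag has 2 vertices, giving width 1; this decomposition certifies tw(G) ≤ 1. Any graph with an edge has treewidth ≥ 1, and G has the edge 0–2. Hence tw(G) = 1 exactly.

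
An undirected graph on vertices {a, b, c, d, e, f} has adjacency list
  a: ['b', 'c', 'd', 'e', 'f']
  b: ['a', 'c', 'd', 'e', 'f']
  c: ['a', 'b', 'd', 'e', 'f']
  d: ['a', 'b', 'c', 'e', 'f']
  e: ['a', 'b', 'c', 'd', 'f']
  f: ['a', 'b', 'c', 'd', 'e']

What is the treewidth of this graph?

5

A width-5 tree decomposition is:
Bags: B1 = {a, b, c, d, e, f}
Tree: (single bag)
A single bag containing all 6 vertices is trivially a valid decomposition of width 5. For the lower bound, the 6 vertices {a, b, c, d, e, f} are pairwise adjacent, and any tree decomposition puts a clique entirely inside one bag — forcing width ≥ 5. Combining the bounds, tw(G) = 5.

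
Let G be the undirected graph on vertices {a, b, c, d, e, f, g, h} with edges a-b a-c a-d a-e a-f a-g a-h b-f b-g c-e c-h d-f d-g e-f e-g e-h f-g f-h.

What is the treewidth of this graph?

3

A width-3 tree decomposition is:
Bags: B1 = {a, e, f, g}  B2 = {a, b, f, g}  B3 = {a, e, f, h}  B4 = {a, d, f, g}  B5 = {a, c, e, h}
Tree: B1–B2, B1–B3, B1–B4, B3–B5
Every bag has size at most 4, so the width is 4 − 1 = 3 and tw(G) ≤ 3. Conversely, {a, c, e, h} is a clique of size 4, and the vertices of any clique must share a bag in every tree decomposition; so some bag has ≥ 4 vertices and tw(G) ≥ 3. Hence tw(G) = 3 exactly.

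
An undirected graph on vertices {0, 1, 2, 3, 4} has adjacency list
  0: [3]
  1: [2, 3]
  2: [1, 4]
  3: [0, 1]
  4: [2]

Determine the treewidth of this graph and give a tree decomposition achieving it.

Treewidth 1.
Bags: B1 = {0, 3}  B2 = {1, 3}  B3 = {1, 2}  B4 = {2, 4}
Tree: B1–B2, B2–B3, B3–B4

Every bag has size at most 2, so the width is 2 − 1 = 1 and tw(G) ≤ 1. Since G has at least one edge (e.g. 3–0), it is not an edgeless graph, so tw(G) ≥ 1. Therefore the treewidth is 1.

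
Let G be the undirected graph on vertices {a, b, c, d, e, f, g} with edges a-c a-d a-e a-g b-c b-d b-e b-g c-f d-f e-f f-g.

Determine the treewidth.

A width-3 tree decomposition is:
Bags: B1 = {a, b, c, f}  B2 = {a, b, d, f}  B3 = {a, b, e, f}  B4 = {a, b, f, g}
Tree: B1–B2, B2–B3, B3–B4
Each bag holds 4 vertices, so the decomposition has width 3, which upper-bounds the treewidth. For the lower bound: the 4 vertex sets {c,f}, {b,d}, {a}, {e} are disjoint, each induces a connected subgraph, and every pair is joined by at least one edge of G. Contracting each set to a single vertex therefore yields K_{4} as a minor, and since treewidth is minor-monotone, tw(G) ≥ tw(K_{4}) = 3. Hence tw(G) = 3 exactly.

3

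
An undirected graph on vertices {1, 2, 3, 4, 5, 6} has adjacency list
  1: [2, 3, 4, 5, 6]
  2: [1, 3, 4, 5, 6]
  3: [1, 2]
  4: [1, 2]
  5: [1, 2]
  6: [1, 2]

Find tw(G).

2

A width-2 tree decomposition is:
Bags: B1 = {1, 2, 4}  B2 = {1, 2, 3}  B3 = {1, 2, 6}  B4 = {1, 2, 5}
Tree: B1–B2, B1–B3, B1–B4
Each bag holds 3 vertices, so the decomposition has width 2, which upper-bounds the treewidth. Conversely, {1, 2, 3} is a clique of size 3, and the vertices of any clique must share a bag in every tree decomposition; so some bag has ≥ 3 vertices and tw(G) ≥ 2. Combining the bounds, tw(G) = 2.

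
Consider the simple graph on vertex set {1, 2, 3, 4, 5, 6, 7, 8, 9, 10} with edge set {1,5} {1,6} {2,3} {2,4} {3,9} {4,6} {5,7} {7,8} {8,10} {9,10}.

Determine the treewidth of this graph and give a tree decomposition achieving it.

The largest bag has 3 vertices, giving width 2; this decomposition certifies tw(G) ≤ 2. The edges 6–4–2–3–9–10–8–7–5–1–6 form a cycle, so G is not a tree and its treewidth is at least 2. Hence tw(G) = 2 exactly.

Treewidth 2.
Bags: B1 = {2, 4, 6}  B2 = {2, 3, 6}  B3 = {3, 6, 9}  B4 = {6, 9, 10}  B5 = {6, 8, 10}  B6 = {6, 7, 8}  B7 = {5, 6, 7}  B8 = {1, 5, 6}
Tree: B1–B2, B2–B3, B3–B4, B4–B5, B5–B6, B6–B7, B7–B8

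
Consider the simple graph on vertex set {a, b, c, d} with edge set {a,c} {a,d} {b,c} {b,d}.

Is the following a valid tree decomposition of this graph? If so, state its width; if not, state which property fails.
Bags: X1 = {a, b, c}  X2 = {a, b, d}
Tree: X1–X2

Checking the three conditions: (i) the bags cover all of {a, b, c, d}; (ii) for each edge, some bag contains both endpoints; (iii) the bags containing any fixed vertex form a subtree. All hold, so the decomposition is valid with width 3 − 1 = 2.

Yes; width 2.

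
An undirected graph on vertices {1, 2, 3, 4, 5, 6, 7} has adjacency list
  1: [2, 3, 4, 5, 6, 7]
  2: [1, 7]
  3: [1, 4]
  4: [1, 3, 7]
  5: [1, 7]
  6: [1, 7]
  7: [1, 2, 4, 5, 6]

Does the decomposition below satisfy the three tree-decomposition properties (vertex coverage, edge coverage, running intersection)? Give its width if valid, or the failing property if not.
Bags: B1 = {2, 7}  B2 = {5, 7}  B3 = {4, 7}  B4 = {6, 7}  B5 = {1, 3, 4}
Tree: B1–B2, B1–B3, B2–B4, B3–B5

No — edge (1,7) lies in no bag.

A tree decomposition must satisfy three properties: every vertex lies in some bag; for every edge, both endpoints lie together in some bag; and for every vertex, the bags containing it form a connected subtree. Here edge (1,7) lies in no bag, so the decomposition is invalid.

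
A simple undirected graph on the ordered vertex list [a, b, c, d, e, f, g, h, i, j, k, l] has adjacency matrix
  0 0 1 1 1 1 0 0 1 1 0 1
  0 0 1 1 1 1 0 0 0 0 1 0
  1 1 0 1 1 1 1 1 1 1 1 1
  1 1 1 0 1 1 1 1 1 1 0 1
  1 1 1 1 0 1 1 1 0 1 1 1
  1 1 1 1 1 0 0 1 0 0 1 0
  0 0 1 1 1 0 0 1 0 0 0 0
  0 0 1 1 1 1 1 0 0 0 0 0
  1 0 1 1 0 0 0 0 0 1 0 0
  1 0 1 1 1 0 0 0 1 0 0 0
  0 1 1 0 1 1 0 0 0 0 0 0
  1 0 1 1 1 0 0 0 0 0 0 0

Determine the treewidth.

4

A width-4 tree decomposition is:
Bags: B1 = {c, d, e, f, h}  B2 = {b, c, d, e, f}  B3 = {a, c, d, e, f}  B4 = {c, d, e, g, h}  B5 = {a, c, d, e, j}  B6 = {a, c, d, e, l}  B7 = {a, c, d, i, j}  B8 = {b, c, e, f, k}
Tree: B1–B2, B1–B3, B1–B4, B3–B5, B5–B6, B5–B7, B2–B8
Every bag has size at most 5, so the width is 5 − 1 = 4 and tw(G) ≤ 4. Conversely, {c, d, e, g, h} is a clique of size 5, and the vertices of any clique must share a bag in every tree decomposition; so some bag has ≥ 5 vertices and tw(G) ≥ 4. Hence tw(G) = 4 exactly.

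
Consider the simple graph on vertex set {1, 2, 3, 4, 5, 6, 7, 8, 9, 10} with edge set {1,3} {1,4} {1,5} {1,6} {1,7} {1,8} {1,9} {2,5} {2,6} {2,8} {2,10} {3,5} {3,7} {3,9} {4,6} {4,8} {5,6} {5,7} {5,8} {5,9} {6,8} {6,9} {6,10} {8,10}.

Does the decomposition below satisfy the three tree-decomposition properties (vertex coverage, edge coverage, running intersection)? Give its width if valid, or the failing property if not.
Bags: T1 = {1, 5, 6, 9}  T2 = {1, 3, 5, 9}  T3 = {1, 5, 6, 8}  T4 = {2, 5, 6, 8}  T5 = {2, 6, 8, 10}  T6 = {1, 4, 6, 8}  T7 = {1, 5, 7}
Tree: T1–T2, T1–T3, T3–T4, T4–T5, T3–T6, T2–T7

No — edge (3,7) lies in no bag.

A tree decomposition must satisfy three properties: every vertex lies in some bag; for every edge, both endpoints lie together in some bag; and for every vertex, the bags containing it form a connected subtree. Here edge (3,7) lies in no bag, so the decomposition is invalid.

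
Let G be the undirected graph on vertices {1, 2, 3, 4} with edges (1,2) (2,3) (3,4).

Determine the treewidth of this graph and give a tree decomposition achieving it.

Treewidth 1.
One optimal decomposition is:
Bags: B1 = {2, 3}  B2 = {3, 4}  B3 = {1, 2}
Tree: B1–B2, B1–B3

The largest bag has 2 vertices, giving width 1; this decomposition certifies tw(G) ≤ 1. G has an edge, so its treewidth is at least 1. Combining the bounds, tw(G) = 1.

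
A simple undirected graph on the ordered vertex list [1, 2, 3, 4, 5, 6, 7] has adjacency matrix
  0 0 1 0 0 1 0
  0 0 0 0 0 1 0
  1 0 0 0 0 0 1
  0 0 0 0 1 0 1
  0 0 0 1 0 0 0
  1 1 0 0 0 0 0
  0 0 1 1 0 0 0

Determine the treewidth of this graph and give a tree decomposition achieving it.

Every bag has size at most 2, so the width is 2 − 1 = 1 and tw(G) ≤ 1. Since G has at least one edge (e.g. 2–6), it is not an edgeless graph, so tw(G) ≥ 1. Hence tw(G) = 1 exactly.

Treewidth 1.
One such decomposition:
Bags: B1 = {2, 6}  B2 = {1, 6}  B3 = {1, 3}  B4 = {3, 7}  B5 = {4, 7}  B6 = {4, 5}
Tree: B1–B2, B2–B3, B3–B4, B4–B5, B5–B6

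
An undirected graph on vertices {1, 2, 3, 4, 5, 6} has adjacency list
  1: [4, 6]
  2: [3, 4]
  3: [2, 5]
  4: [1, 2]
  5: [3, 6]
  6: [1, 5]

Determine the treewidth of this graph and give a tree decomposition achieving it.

Treewidth 2.
One such decomposition:
Bags: B1 = {1, 5, 6}  B2 = {1, 4, 5}  B3 = {2, 4, 5}  B4 = {2, 3, 5}
Tree: B1–B2, B2–B3, B3–B4

The largest bag has 3 vertices, giving width 2; this decomposition certifies tw(G) ≤ 2. Since 5–6–1–4–2–3–5 is a cycle in G, G is not acyclic. Forests are exactly the graphs of treewidth ≤ 1, so tw(G) ≥ 2. Hence tw(G) = 2 exactly.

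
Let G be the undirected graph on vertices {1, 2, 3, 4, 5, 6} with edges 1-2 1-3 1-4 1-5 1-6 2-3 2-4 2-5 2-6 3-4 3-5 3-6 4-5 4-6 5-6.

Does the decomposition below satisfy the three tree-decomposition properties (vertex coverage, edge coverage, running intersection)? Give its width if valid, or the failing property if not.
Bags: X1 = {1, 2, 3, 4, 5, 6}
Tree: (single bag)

Yes; width 5.

Checking the three conditions: (i) the bags cover all of {1, 2, 3, 4, 5, 6}; (ii) for each edge, some bag contains both endpoints; (iii) the bags containing any fixed vertex form a subtree. All hold, so the decomposition is valid with width 6 − 1 = 5.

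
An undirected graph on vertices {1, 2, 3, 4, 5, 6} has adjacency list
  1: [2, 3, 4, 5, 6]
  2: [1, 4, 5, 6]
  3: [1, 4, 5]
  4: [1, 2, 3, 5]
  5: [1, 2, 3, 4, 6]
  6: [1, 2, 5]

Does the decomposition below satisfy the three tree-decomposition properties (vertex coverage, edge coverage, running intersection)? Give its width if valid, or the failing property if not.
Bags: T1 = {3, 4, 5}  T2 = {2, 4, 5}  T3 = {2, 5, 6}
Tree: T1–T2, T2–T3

A tree decomposition must satisfy three properties: every vertex lies in some bag; for every edge, both endpoints lie together in some bag; and for every vertex, the bags containing it form a connected subtree. Here vertex 1 appears in no bag, so the decomposition is invalid.

No — vertex 1 appears in no bag.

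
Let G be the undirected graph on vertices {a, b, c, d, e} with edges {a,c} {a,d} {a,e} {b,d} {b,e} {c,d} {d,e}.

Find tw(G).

A width-2 tree decomposition is:
Bags: B1 = {a, c, d}  B2 = {a, d, e}  B3 = {b, d, e}
Tree: B1–B2, B2–B3
Each bag holds 3 vertices, so the decomposition has width 2, which upper-bounds the treewidth. On the other hand G contains the 3-clique {a, d, e}. A clique must lie in a single bag of any decomposition, so no decomposition can have width below 2. Therefore the treewidth is 2.

2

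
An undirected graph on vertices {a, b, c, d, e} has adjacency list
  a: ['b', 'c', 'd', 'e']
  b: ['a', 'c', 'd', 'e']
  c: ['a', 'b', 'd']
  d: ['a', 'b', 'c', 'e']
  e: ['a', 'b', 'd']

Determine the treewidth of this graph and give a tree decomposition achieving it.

Every bag has size at most 4, so the width is 4 − 1 = 3 and tw(G) ≤ 3. On the other hand G contains the 4-clique {a, b, d, e}. A clique must lie in a single bag of any decomposition, so no decomposition can have width below 3. Therefore the treewidth is 3.

Treewidth 3.
One optimal decomposition is:
Bags: B1 = {a, b, d, e}  B2 = {a, b, c, d}
Tree: B1–B2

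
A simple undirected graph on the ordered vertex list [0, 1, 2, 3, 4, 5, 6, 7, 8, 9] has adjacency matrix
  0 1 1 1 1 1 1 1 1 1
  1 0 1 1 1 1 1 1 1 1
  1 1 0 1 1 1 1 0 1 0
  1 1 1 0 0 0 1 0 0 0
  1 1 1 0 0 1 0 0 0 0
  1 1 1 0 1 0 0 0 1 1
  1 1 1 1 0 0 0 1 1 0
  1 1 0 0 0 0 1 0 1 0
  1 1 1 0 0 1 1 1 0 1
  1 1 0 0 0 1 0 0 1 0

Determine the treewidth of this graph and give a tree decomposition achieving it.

Treewidth 4.
Bags: B1 = {0, 1, 2, 6, 8}  B2 = {0, 1, 6, 7, 8}  B3 = {0, 1, 2, 5, 8}  B4 = {0, 1, 2, 3, 6}  B5 = {0, 1, 5, 8, 9}  B6 = {0, 1, 2, 4, 5}
Tree: B1–B2, B1–B3, B1–B4, B3–B5, B3–B6

The largest bag has 5 vertices, giving width 4; this decomposition certifies tw(G) ≤ 4. On the other hand G contains the 5-clique {0, 1, 5, 8, 9}. A clique must lie in a single bag of any decomposition, so no decomposition can have width below 4. The upper and lower bounds meet at 4, so that is the treewidth.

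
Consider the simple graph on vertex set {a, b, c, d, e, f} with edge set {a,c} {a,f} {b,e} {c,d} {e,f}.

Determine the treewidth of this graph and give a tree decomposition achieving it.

Treewidth 1.
One optimal decomposition is:
Bags: B1 = {a, c}  B2 = {a, f}  B3 = {e, f}  B4 = {c, d}  B5 = {b, e}
Tree: B1–B2, B2–B3, B1–B4, B3–B5

The largest bag has 2 vertices, giving width 1; this decomposition certifies tw(G) ≤ 1. G has an edge, so its treewidth is at least 1. Combining the bounds, tw(G) = 1.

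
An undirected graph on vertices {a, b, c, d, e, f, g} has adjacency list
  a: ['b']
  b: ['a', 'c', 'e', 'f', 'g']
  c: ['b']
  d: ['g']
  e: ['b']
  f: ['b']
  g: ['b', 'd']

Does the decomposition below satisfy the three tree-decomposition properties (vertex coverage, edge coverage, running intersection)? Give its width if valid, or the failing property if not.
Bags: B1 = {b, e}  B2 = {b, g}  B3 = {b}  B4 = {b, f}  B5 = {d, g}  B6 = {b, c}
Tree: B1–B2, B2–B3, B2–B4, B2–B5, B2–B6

A tree decomposition must satisfy three properties: every vertex lies in some bag; for every edge, both endpoints lie together in some bag; and for every vertex, the bags containing it form a connected subtree. Here vertex a appears in no bag, so the decomposition is invalid.

No — vertex a appears in no bag.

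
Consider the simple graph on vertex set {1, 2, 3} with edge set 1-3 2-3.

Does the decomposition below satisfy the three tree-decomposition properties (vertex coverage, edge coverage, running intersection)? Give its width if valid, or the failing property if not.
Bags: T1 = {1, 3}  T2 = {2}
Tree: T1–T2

A tree decomposition must satisfy three properties: every vertex lies in some bag; for every edge, both endpoints lie together in some bag; and for every vertex, the bags containing it form a connected subtree. Here edge (3,2) lies in no bag, so the decomposition is invalid.

No — edge (3,2) lies in no bag.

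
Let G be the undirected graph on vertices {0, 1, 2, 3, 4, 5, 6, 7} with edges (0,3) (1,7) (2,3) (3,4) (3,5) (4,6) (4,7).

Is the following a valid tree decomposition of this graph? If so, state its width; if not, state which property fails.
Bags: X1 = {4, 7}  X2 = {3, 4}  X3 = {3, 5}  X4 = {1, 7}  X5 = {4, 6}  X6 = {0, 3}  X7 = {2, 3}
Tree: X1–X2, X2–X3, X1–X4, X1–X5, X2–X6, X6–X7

Yes; width 1.

Every vertex of G appears in some bag (union = {0, 1, 2, 3, 4, 5, 6, 7}); every edge is covered by a bag; and for each vertex v the set of bags containing v is connected in the bag tree. The decomposition is therefore valid. The largest bag has 2 vertices, so the width is 1.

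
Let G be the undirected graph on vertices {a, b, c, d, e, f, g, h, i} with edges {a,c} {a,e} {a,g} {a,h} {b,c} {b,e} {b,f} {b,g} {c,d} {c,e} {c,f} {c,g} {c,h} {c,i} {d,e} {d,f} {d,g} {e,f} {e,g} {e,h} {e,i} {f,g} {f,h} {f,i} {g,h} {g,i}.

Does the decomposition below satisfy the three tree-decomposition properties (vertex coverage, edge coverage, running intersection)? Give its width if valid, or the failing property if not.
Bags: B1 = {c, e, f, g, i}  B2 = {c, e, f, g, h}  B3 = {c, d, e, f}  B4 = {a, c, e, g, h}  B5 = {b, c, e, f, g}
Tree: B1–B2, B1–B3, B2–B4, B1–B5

A tree decomposition must satisfy three properties: every vertex lies in some bag; for every edge, both endpoints lie together in some bag; and for every vertex, the bags containing it form a connected subtree. Here edge (g,d) lies in no bag, so the decomposition is invalid.

No — edge (g,d) lies in no bag.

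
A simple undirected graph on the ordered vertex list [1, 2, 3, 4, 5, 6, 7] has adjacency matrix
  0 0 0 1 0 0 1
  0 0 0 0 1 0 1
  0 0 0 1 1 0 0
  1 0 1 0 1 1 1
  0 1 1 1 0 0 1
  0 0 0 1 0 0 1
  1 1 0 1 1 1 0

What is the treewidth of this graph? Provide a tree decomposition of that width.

Every bag has size at most 3, so the width is 3 − 1 = 2 and tw(G) ≤ 2. Conversely, {2, 5, 7} is a clique of size 3, and the vertices of any clique must share a bag in every tree decomposition; so some bag has ≥ 3 vertices and tw(G) ≥ 2. Hence tw(G) = 2 exactly.

Treewidth 2.
One such decomposition:
Bags: B1 = {4, 5, 7}  B2 = {2, 5, 7}  B3 = {4, 6, 7}  B4 = {1, 4, 7}  B5 = {3, 4, 5}
Tree: B1–B2, B1–B3, B3–B4, B1–B5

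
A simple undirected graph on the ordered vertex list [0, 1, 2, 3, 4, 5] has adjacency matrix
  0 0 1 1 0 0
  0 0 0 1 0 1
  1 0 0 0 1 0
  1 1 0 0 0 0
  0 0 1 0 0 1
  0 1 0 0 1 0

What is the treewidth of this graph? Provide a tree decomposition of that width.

Treewidth 2.
One such decomposition:
Bags: B1 = {0, 1, 3}  B2 = {0, 1, 2}  B3 = {1, 2, 4}  B4 = {1, 4, 5}
Tree: B1–B2, B2–B3, B3–B4

Every bag has size at most 3, so the width is 3 − 1 = 2 and tw(G) ≤ 2. The edges 1–3–0–2–4–5–1 form a cycle, so G is not a tree and its treewidth is at least 2. Therefore the treewidth is 2.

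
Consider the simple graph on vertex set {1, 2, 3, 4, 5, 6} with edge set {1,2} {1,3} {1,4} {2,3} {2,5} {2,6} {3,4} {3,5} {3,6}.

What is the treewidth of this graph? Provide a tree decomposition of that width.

The largest bag has 3 vertices, giving width 2; this decomposition certifies tw(G) ≤ 2. On the other hand G contains the 3-clique {1, 2, 3}. A clique must lie in a single bag of any decomposition, so no decomposition can have width below 2. Hence tw(G) = 2 exactly.

Treewidth 2.
One optimal decomposition is:
Bags: B1 = {2, 3, 5}  B2 = {1, 2, 3}  B3 = {1, 3, 4}  B4 = {2, 3, 6}
Tree: B1–B2, B2–B3, B1–B4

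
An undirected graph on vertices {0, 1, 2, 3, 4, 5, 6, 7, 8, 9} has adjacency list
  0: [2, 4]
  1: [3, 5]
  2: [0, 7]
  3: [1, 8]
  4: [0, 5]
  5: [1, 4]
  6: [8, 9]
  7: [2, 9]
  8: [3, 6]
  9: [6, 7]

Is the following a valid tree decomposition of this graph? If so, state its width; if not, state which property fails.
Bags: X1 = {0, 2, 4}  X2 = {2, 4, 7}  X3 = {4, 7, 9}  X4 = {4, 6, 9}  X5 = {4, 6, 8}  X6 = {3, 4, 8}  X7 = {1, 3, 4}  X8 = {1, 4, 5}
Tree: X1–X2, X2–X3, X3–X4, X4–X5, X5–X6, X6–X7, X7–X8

Yes; width 2.

Vertex coverage: the bags together contain {0, 1, 2, 3, 4, 5, 6, 7, 8, 9}, the full vertex set. Edge coverage: each edge of G has both endpoints in at least one bag. Running intersection: for every vertex, the bags containing it form a connected subtree. All three properties hold, so this is a valid tree decomposition of width max|bag| − 1 = 2, and hence tw(G) ≤ 2.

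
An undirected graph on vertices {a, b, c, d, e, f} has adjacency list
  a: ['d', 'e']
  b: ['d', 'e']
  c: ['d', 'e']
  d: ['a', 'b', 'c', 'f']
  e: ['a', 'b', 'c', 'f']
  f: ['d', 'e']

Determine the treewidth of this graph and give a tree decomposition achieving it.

The largest bag has 3 vertices, giving width 2; this decomposition certifies tw(G) ≤ 2. For the lower bound, G contains the cycle c–e–a–d–c, so G is not a forest; only forests have treewidth ≤ 1, hence tw(G) ≥ 2. Hence tw(G) = 2 exactly.

Treewidth 2.
One optimal decomposition is:
Bags: B1 = {c, d, e}  B2 = {a, d, e}  B3 = {b, d, e}  B4 = {d, e, f}
Tree: B1–B2, B2–B3, B3–B4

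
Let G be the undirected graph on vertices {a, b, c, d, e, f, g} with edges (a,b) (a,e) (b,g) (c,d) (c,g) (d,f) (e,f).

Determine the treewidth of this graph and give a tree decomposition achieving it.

Treewidth 2.
One optimal decomposition is:
Bags: B1 = {a, b, e}  B2 = {b, e, g}  B3 = {c, e, g}  B4 = {c, d, e}  B5 = {d, e, f}
Tree: B1–B2, B2–B3, B3–B4, B4–B5

Each bag holds 3 vertices, so the decomposition has width 2, which upper-bounds the treewidth. Since e–a–b–g–c–d–f–e is a cycle in G, G is not acyclic. Forests are exactly the graphs of treewidth ≤ 1, so tw(G) ≥ 2. The upper and lower bounds meet at 2, so that is the treewidth.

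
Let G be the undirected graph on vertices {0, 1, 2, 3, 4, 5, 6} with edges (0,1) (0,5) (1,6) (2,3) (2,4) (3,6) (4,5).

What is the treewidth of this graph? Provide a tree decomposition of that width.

Each bag holds 3 vertices, so the decomposition has width 2, which upper-bounds the treewidth. The edges 6–1–0–5–4–2–3–6 form a cycle, so G is not a tree and its treewidth is at least 2. Combining the bounds, tw(G) = 2.

Treewidth 2.
One such decomposition:
Bags: B1 = {0, 1, 6}  B2 = {0, 5, 6}  B3 = {4, 5, 6}  B4 = {2, 4, 6}  B5 = {2, 3, 6}
Tree: B1–B2, B2–B3, B3–B4, B4–B5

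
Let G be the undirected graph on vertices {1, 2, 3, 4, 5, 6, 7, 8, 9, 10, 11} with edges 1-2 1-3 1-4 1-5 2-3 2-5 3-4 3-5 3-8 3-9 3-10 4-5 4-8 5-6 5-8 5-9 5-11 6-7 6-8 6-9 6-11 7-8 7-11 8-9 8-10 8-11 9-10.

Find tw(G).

3

A width-3 tree decomposition is:
Bags: B1 = {3, 5, 8, 9}  B2 = {5, 6, 8, 9}  B3 = {5, 6, 8, 11}  B4 = {3, 4, 5, 8}  B5 = {1, 3, 4, 5}  B6 = {3, 8, 9, 10}  B7 = {1, 2, 3, 5}  B8 = {6, 7, 8, 11}
Tree: B1–B2, B2–B3, B1–B4, B4–B5, B1–B6, B5–B7, B3–B8
The largest bag has 4 vertices, giving width 3; this decomposition certifies tw(G) ≤ 3. For the lower bound, the 4 vertices {3, 8, 9, 10} are pairwise adjacent, and any tree decomposition puts a clique entirely inside one bag — forcing width ≥ 3. Hence tw(G) = 3 exactly.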